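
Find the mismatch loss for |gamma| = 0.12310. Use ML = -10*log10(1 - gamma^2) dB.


ML = -10 * log10(1 - 0.12310^2) = -10 * log10(0.98484639) = 0.06632 dB

0.06632 dB


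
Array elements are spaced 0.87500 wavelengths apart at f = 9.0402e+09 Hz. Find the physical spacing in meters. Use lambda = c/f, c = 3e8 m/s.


lambda = c / f = 3.0000e+08 / 9.0402e+09 = 0.03318511 m
d = 0.87500 * 0.03318511 = 0.02904 m

0.02904 m


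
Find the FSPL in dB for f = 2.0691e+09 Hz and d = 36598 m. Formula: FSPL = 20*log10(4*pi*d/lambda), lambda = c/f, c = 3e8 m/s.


lambda = c / f = 3.0000e+08 / 2.0691e+09 = 0.1449906 m
FSPL = 20 * log10(4*pi*36598/0.1449906) = 130.0 dB

130.0 dB


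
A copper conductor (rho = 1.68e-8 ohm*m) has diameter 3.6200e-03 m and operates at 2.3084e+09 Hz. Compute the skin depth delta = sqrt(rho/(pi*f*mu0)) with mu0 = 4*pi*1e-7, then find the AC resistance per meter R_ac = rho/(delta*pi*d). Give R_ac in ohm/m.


delta = sqrt(1.68e-8 / (pi * 2.3084e+09 * 4*pi*1e-7)) = 1.357748e-06 m
R_ac = 1.68e-8 / (1.357748e-06 * pi * 3.6200e-03) = 1.088 ohm/m

1.088 ohm/m


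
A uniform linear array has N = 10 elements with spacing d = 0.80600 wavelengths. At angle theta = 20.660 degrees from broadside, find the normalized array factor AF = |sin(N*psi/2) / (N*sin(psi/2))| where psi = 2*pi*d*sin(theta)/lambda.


psi = 2*pi*0.80600*sin(20.660 deg) = 1.786776 rad
AF = |sin(10*1.786776/2) / (10*sin(1.786776/2))| = 0.06050

0.06050


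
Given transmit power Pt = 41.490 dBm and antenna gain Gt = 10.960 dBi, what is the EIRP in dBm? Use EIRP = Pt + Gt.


EIRP = Pt + Gt = 41.490 + 10.960 = 52.45 dBm

52.45 dBm


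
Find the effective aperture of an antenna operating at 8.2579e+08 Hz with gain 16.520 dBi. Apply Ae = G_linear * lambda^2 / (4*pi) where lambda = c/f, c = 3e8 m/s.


lambda = c / f = 3.0000e+08 / 8.2579e+08 = 0.3632885 m
G_linear = 10^(16.520/10) = 44.87454
Ae = G_linear * lambda^2 / (4*pi) = 44.87454 * 0.3632885^2 / (4*pi) = 0.4713 m^2

0.4713 m^2


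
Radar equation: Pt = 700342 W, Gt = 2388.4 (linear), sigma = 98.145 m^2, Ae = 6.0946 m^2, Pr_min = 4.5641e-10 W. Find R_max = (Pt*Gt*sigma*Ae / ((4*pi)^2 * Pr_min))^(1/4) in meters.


R^4 = 700342*2388.4*98.145*6.0946 / ((4*pi)^2 * 4.5641e-10) = 1.388212e+19
R_max = 1.388212e+19^0.25 = 61040 m

61040 m


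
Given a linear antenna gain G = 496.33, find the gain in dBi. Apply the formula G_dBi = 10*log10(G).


G_dBi = 10 * log10(496.33) = 26.96 dBi

26.96 dBi


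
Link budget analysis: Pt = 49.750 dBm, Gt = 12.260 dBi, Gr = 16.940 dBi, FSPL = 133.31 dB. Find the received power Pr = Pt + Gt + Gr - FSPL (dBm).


Pr = 49.750 + 12.260 + 16.940 - 133.31 = -54.36 dBm

-54.36 dBm


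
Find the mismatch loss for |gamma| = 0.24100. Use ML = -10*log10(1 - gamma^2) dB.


ML = -10 * log10(1 - 0.24100^2) = -10 * log10(0.941919) = 0.2599 dB

0.2599 dB


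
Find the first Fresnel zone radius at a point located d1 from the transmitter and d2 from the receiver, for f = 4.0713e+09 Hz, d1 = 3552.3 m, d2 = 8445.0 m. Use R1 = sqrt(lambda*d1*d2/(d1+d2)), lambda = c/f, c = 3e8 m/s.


lambda = c / f = 3.0000e+08 / 4.0713e+09 = 0.07368654 m
R1 = sqrt(0.07368654 * 3552.3 * 8445.0 / (3552.3 + 8445.0)) = 13.57 m

13.57 m


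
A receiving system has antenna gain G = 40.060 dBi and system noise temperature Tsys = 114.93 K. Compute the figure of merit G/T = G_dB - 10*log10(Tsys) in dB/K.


G/T = 40.060 - 10*log10(114.93) = 40.060 - 20.60433 = 19.46 dB/K

19.46 dB/K


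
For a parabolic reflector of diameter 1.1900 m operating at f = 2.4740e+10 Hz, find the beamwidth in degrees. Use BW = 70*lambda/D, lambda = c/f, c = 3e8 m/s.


lambda = c / f = 3.0000e+08 / 2.4740e+10 = 0.01212611 m
BW = 70 * 0.01212611 / 1.1900 = 0.7133 deg

0.7133 deg


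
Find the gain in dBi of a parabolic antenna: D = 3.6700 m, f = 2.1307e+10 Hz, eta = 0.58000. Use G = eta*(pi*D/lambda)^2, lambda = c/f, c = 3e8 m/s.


lambda = c / f = 3.0000e+08 / 2.1307e+10 = 0.01407988 m
G_linear = 0.58000 * (pi * 3.6700 / 0.01407988)^2 = 388921.5
G_dBi = 10 * log10(388921.5) = 55.90 dBi

55.90 dBi


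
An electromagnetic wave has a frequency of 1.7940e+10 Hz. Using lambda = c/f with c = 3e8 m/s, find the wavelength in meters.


lambda = c / f = 3.0000e+08 / 1.7940e+10 = 0.01672 m

0.01672 m


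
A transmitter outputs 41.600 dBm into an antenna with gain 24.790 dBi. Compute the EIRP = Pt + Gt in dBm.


EIRP = Pt + Gt = 41.600 + 24.790 = 66.39 dBm

66.39 dBm


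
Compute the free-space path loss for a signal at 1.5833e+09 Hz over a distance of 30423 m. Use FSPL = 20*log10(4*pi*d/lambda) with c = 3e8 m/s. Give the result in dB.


lambda = c / f = 3.0000e+08 / 1.5833e+09 = 0.1894777 m
FSPL = 20 * log10(4*pi*30423/0.1894777) = 126.1 dB

126.1 dB


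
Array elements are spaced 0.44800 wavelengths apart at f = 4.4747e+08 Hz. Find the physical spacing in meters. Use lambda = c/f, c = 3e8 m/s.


lambda = c / f = 3.0000e+08 / 4.4747e+08 = 0.6704360 m
d = 0.44800 * 0.6704360 = 0.3004 m

0.3004 m


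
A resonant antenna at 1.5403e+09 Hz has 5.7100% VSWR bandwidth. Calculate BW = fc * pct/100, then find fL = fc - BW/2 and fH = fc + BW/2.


BW = 1.5403e+09 * 5.7100/100 = 8.795113e+07 Hz
fL = 1.5403e+09 - 8.795113e+07/2 = 1.496e+09 Hz
fH = 1.5403e+09 + 8.795113e+07/2 = 1.584e+09 Hz

BW=8.795e+07 Hz, fL=1.496e+09 Hz, fH=1.584e+09 Hz


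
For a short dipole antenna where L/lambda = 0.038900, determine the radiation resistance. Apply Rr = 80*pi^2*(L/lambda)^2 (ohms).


Rr = 80 * pi^2 * (0.038900)^2 = 80 * 9.869604 * 1.513210e-03 = 1.195 ohm

1.195 ohm


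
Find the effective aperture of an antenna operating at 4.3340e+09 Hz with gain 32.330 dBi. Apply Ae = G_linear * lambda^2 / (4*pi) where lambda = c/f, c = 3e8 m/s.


lambda = c / f = 3.0000e+08 / 4.3340e+09 = 0.06922012 m
G_linear = 10^(32.330/10) = 1710.015
Ae = G_linear * lambda^2 / (4*pi) = 1710.015 * 0.06922012^2 / (4*pi) = 0.6520 m^2

0.6520 m^2


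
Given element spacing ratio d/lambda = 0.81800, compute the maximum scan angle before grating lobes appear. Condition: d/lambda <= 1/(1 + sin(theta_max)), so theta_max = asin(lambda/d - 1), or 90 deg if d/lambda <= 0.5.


lambda/d - 1 = 1/0.81800 - 1 = 0.2224939
theta_max = asin(0.2224939) = 12.86 deg

12.86 deg


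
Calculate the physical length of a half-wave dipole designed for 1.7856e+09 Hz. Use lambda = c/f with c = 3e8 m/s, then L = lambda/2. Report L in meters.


lambda = c / f = 3.0000e+08 / 1.7856e+09 = 0.1680108 m
L = lambda / 2 = 0.1680108 / 2 = 0.08401 m

0.08401 m


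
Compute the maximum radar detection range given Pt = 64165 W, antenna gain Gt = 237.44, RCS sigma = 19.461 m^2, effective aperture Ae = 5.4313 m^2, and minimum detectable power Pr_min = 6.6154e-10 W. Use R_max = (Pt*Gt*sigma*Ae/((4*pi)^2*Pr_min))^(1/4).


R^4 = 64165*237.44*19.461*5.4313 / ((4*pi)^2 * 6.6154e-10) = 1.541506e+16
R_max = 1.541506e+16^0.25 = 11143 m

11143 m


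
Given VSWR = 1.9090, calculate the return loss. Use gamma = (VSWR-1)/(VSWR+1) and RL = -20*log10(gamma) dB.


gamma = (1.9090 - 1) / (1.9090 + 1) = 0.3124785
RL = -20 * log10(0.3124785) = 10.10 dB

10.10 dB


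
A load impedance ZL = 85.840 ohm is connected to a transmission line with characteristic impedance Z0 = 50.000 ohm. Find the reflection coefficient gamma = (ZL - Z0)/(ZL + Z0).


gamma = (85.840 - 50.000) / (85.840 + 50.000) = 0.2638

0.2638


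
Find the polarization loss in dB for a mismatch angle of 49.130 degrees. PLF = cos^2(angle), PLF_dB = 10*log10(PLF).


PLF_linear = cos^2(49.130 deg) = 0.4281673
PLF_dB = 10 * log10(0.4281673) = -3.684 dB

-3.684 dB


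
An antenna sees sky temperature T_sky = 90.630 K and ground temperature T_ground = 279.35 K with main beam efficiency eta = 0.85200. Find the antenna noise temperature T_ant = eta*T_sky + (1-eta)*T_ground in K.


T_ant = 0.85200 * 90.630 + (1 - 0.85200) * 279.35 = 118.6 K

118.6 K


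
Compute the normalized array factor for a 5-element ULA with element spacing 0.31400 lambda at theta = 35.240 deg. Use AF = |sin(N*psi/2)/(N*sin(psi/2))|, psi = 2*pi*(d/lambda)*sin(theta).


psi = 2*pi*0.31400*sin(35.240 deg) = 1.138380 rad
AF = |sin(5*1.138380/2) / (5*sin(1.138380/2))| = 0.1081

0.1081


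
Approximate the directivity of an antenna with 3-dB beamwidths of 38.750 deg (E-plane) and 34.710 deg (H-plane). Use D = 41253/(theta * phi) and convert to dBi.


D_linear = 41253 / (38.750 * 34.710) = 30.67109
D_dBi = 10 * log10(30.67109) = 14.87 dBi

14.87 dBi


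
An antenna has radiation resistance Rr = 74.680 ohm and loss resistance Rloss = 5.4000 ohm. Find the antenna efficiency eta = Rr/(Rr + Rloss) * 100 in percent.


eta = 74.680 / (74.680 + 5.4000) * 100 = 93.26%

93.26%


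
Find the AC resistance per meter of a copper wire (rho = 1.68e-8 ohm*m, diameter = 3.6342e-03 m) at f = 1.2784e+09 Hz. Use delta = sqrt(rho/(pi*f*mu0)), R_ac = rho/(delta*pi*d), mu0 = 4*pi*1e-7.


delta = sqrt(1.68e-8 / (pi * 1.2784e+09 * 4*pi*1e-7)) = 1.824490e-06 m
R_ac = 1.68e-8 / (1.824490e-06 * pi * 3.6342e-03) = 0.8065 ohm/m

0.8065 ohm/m


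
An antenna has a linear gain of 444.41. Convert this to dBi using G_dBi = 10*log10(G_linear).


G_dBi = 10 * log10(444.41) = 26.48 dBi

26.48 dBi


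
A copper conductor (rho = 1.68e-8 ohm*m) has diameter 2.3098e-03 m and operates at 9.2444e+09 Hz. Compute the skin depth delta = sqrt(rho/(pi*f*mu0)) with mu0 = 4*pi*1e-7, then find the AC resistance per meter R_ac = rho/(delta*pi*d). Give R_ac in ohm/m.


delta = sqrt(1.68e-8 / (pi * 9.2444e+09 * 4*pi*1e-7)) = 6.784774e-07 m
R_ac = 1.68e-8 / (6.784774e-07 * pi * 2.3098e-03) = 3.412 ohm/m

3.412 ohm/m


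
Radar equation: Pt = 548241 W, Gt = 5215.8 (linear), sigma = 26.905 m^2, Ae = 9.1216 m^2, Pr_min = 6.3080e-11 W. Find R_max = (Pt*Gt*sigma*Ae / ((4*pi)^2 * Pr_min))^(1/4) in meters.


R^4 = 548241*5215.8*26.905*9.1216 / ((4*pi)^2 * 6.3080e-11) = 7.045066e+19
R_max = 7.045066e+19^0.25 = 91616 m

91616 m


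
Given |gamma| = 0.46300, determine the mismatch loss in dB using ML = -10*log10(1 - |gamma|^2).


ML = -10 * log10(1 - 0.46300^2) = -10 * log10(0.785631) = 1.048 dB

1.048 dB


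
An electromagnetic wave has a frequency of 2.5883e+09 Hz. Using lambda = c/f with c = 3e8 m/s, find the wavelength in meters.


lambda = c / f = 3.0000e+08 / 2.5883e+09 = 0.1159 m

0.1159 m


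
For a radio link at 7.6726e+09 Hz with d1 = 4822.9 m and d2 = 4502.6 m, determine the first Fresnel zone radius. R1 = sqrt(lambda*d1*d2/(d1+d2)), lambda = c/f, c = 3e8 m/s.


lambda = c / f = 3.0000e+08 / 7.6726e+09 = 0.03910017 m
R1 = sqrt(0.03910017 * 4822.9 * 4502.6 / (4822.9 + 4502.6)) = 9.542 m

9.542 m


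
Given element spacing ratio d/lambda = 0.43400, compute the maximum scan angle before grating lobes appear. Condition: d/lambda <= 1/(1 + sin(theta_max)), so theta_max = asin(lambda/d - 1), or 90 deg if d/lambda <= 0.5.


lambda/d - 1 = 1/0.43400 - 1 = 1.304147 >= 1
d/lambda <= 0.5, so the array can scan to endfire without grating lobes: theta_max = 90 deg

90 deg


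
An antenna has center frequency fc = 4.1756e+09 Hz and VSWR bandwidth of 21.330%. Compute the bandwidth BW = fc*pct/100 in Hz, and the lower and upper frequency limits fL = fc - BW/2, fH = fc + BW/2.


BW = 4.1756e+09 * 21.330/100 = 8.906555e+08 Hz
fL = 4.1756e+09 - 8.906555e+08/2 = 3.730e+09 Hz
fH = 4.1756e+09 + 8.906555e+08/2 = 4.621e+09 Hz

BW=8.907e+08 Hz, fL=3.730e+09 Hz, fH=4.621e+09 Hz


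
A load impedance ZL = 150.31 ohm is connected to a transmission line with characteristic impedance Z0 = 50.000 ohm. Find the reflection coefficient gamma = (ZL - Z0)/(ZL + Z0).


gamma = (150.31 - 50.000) / (150.31 + 50.000) = 0.5008

0.5008


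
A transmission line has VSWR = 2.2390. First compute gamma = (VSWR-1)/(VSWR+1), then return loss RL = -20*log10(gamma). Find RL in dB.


gamma = (2.2390 - 1) / (2.2390 + 1) = 0.3825255
RL = -20 * log10(0.3825255) = 8.347 dB

8.347 dB


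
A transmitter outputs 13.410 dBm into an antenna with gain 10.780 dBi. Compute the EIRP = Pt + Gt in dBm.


EIRP = Pt + Gt = 13.410 + 10.780 = 24.19 dBm

24.19 dBm


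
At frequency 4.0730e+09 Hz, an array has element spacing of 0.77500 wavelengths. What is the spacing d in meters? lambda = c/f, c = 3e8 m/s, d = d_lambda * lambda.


lambda = c / f = 3.0000e+08 / 4.0730e+09 = 0.07365578 m
d = 0.77500 * 0.07365578 = 0.05708 m

0.05708 m


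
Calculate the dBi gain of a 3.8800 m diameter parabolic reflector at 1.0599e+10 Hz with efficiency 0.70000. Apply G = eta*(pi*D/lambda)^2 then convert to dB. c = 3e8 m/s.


lambda = c / f = 3.0000e+08 / 1.0599e+10 = 0.02830456 m
G_linear = 0.70000 * (pi * 3.8800 / 0.02830456)^2 = 129822.0
G_dBi = 10 * log10(129822.0) = 51.13 dBi

51.13 dBi


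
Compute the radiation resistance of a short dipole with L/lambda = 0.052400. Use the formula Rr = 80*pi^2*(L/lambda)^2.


Rr = 80 * pi^2 * (0.052400)^2 = 80 * 9.869604 * 2.745760e-03 = 2.168 ohm

2.168 ohm


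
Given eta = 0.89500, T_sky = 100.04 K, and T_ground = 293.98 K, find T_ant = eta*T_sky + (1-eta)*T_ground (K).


T_ant = 0.89500 * 100.04 + (1 - 0.89500) * 293.98 = 120.4 K

120.4 K


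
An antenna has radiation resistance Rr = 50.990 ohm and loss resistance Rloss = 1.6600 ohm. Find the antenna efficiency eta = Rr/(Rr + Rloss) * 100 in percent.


eta = 50.990 / (50.990 + 1.6600) * 100 = 96.85%

96.85%


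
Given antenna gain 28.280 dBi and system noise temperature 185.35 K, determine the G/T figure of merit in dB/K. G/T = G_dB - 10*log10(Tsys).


G/T = 28.280 - 10*log10(185.35) = 28.280 - 22.67993 = 5.600 dB/K

5.600 dB/K


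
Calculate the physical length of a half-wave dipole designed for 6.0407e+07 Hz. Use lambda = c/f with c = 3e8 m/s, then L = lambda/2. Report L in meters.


lambda = c / f = 3.0000e+08 / 6.0407e+07 = 4.966312 m
L = lambda / 2 = 4.966312 / 2 = 2.483 m

2.483 m


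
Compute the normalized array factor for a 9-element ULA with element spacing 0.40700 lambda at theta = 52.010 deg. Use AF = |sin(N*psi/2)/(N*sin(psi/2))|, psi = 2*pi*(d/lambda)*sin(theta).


psi = 2*pi*0.40700*sin(52.010 deg) = 2.015420 rad
AF = |sin(9*2.015420/2) / (9*sin(2.015420/2))| = 0.04572

0.04572


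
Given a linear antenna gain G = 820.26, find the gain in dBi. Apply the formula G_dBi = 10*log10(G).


G_dBi = 10 * log10(820.26) = 29.14 dBi

29.14 dBi


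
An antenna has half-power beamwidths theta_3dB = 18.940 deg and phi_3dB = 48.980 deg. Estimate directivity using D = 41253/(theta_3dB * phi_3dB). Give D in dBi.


D_linear = 41253 / (18.940 * 48.980) = 44.46894
D_dBi = 10 * log10(44.46894) = 16.48 dBi

16.48 dBi


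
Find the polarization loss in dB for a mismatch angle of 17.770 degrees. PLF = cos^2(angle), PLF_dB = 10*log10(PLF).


PLF_linear = cos^2(17.770 deg) = 0.9068550
PLF_dB = 10 * log10(0.9068550) = -0.4246 dB

-0.4246 dB


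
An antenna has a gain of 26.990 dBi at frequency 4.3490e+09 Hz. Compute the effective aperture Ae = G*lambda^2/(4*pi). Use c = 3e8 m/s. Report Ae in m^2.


lambda = c / f = 3.0000e+08 / 4.3490e+09 = 0.06898138 m
G_linear = 10^(26.990/10) = 500.0345
Ae = G_linear * lambda^2 / (4*pi) = 500.0345 * 0.06898138^2 / (4*pi) = 0.1893 m^2

0.1893 m^2


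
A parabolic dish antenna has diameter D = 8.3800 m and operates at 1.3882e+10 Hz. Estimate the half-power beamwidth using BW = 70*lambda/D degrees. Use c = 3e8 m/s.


lambda = c / f = 3.0000e+08 / 1.3882e+10 = 0.02161072 m
BW = 70 * 0.02161072 / 8.3800 = 0.1805 deg

0.1805 deg


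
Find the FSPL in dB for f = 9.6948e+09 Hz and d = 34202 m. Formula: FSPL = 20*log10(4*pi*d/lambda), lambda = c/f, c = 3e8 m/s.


lambda = c / f = 3.0000e+08 / 9.6948e+09 = 0.03094442 m
FSPL = 20 * log10(4*pi*34202/0.03094442) = 142.9 dB

142.9 dB


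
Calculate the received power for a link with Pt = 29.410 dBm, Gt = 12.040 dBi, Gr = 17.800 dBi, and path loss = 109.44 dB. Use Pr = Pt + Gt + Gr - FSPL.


Pr = 29.410 + 12.040 + 17.800 - 109.44 = -50.19 dBm

-50.19 dBm


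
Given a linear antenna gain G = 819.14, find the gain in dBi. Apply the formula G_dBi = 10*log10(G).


G_dBi = 10 * log10(819.14) = 29.13 dBi

29.13 dBi


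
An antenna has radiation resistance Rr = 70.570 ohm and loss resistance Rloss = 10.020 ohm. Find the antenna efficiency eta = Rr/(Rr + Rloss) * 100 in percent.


eta = 70.570 / (70.570 + 10.020) * 100 = 87.57%

87.57%


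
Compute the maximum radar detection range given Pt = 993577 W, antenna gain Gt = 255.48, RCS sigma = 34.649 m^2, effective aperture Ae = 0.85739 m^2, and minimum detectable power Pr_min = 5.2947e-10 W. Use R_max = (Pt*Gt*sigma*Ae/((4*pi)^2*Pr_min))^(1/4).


R^4 = 993577*255.48*34.649*0.85739 / ((4*pi)^2 * 5.2947e-10) = 9.019168e+16
R_max = 9.019168e+16^0.25 = 17330 m

17330 m


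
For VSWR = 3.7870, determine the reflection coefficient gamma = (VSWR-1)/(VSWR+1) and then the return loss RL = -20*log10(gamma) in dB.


gamma = (3.7870 - 1) / (3.7870 + 1) = 0.5822018
RL = -20 * log10(0.5822018) = 4.699 dB

4.699 dB


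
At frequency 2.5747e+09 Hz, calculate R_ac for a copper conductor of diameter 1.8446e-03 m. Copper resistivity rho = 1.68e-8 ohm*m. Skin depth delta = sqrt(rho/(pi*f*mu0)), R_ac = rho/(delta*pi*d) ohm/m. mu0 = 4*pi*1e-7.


delta = sqrt(1.68e-8 / (pi * 2.5747e+09 * 4*pi*1e-7)) = 1.285617e-06 m
R_ac = 1.68e-8 / (1.285617e-06 * pi * 1.8446e-03) = 2.255 ohm/m

2.255 ohm/m


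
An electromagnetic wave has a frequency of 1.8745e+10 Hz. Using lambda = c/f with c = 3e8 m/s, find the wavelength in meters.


lambda = c / f = 3.0000e+08 / 1.8745e+10 = 0.01600 m

0.01600 m


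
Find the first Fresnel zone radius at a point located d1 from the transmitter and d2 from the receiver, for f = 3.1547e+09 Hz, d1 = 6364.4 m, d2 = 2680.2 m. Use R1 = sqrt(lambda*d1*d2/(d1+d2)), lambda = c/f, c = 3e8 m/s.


lambda = c / f = 3.0000e+08 / 3.1547e+09 = 0.09509621 m
R1 = sqrt(0.09509621 * 6364.4 * 2680.2 / (6364.4 + 2680.2)) = 13.39 m

13.39 m


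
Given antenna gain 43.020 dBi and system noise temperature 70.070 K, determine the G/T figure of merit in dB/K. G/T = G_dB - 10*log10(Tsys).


G/T = 43.020 - 10*log10(70.070) = 43.020 - 18.45532 = 24.56 dB/K

24.56 dB/K


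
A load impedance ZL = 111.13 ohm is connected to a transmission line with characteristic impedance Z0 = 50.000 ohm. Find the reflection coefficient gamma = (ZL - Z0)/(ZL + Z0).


gamma = (111.13 - 50.000) / (111.13 + 50.000) = 0.3794

0.3794


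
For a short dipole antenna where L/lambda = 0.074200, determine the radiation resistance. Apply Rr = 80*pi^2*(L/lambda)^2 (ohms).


Rr = 80 * pi^2 * (0.074200)^2 = 80 * 9.869604 * 5.505640e-03 = 4.347 ohm

4.347 ohm


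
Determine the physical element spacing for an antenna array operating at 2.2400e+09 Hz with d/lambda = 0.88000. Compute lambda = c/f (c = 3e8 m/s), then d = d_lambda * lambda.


lambda = c / f = 3.0000e+08 / 2.2400e+09 = 0.1339286 m
d = 0.88000 * 0.1339286 = 0.1179 m

0.1179 m


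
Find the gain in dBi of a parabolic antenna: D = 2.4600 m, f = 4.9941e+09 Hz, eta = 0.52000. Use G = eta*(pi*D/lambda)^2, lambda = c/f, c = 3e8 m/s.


lambda = c / f = 3.0000e+08 / 4.9941e+09 = 0.06007088 m
G_linear = 0.52000 * (pi * 2.4600 / 0.06007088)^2 = 8606.871
G_dBi = 10 * log10(8606.871) = 39.35 dBi

39.35 dBi


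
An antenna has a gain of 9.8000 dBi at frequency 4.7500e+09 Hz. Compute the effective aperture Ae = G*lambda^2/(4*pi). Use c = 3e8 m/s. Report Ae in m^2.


lambda = c / f = 3.0000e+08 / 4.7500e+09 = 0.06315789 m
G_linear = 10^(9.8000/10) = 9.549926
Ae = G_linear * lambda^2 / (4*pi) = 9.549926 * 0.06315789^2 / (4*pi) = 3.031e-03 m^2

3.031e-03 m^2


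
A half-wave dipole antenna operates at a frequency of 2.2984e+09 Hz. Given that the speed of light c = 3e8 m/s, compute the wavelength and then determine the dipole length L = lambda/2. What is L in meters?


lambda = c / f = 3.0000e+08 / 2.2984e+09 = 0.1305256 m
L = lambda / 2 = 0.1305256 / 2 = 0.06526 m

0.06526 m


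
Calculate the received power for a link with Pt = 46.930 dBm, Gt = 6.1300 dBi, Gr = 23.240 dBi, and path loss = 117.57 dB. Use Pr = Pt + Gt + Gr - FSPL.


Pr = 46.930 + 6.1300 + 23.240 - 117.57 = -41.27 dBm

-41.27 dBm


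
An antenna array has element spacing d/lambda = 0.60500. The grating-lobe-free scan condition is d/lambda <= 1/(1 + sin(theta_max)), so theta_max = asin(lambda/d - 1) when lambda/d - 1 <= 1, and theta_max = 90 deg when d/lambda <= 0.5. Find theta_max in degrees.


lambda/d - 1 = 1/0.60500 - 1 = 0.6528926
theta_max = asin(0.6528926) = 40.76 deg

40.76 deg


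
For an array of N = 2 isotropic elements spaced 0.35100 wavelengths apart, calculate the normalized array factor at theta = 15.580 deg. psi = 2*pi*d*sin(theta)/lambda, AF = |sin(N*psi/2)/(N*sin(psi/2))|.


psi = 2*pi*0.35100*sin(15.580 deg) = 0.5923337 rad
AF = |sin(2*0.5923337/2) / (2*sin(0.5923337/2))| = 0.9565

0.9565


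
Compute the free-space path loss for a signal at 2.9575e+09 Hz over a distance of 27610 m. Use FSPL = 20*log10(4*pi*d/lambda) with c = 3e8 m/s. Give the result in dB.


lambda = c / f = 3.0000e+08 / 2.9575e+09 = 0.1014370 m
FSPL = 20 * log10(4*pi*27610/0.1014370) = 130.7 dB

130.7 dB


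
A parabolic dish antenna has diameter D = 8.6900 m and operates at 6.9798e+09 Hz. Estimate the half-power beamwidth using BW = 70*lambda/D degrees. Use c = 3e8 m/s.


lambda = c / f = 3.0000e+08 / 6.9798e+09 = 0.04298117 m
BW = 70 * 0.04298117 / 8.6900 = 0.3462 deg

0.3462 deg


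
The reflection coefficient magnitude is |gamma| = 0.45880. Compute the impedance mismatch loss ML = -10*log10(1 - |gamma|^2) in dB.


ML = -10 * log10(1 - 0.45880^2) = -10 * log10(0.78950256) = 1.026 dB

1.026 dB


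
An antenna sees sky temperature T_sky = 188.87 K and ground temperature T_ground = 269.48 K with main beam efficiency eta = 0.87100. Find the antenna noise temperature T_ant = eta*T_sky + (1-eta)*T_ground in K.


T_ant = 0.87100 * 188.87 + (1 - 0.87100) * 269.48 = 199.3 K

199.3 K


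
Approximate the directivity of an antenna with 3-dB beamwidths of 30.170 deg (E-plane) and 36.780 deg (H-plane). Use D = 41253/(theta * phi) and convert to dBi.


D_linear = 41253 / (30.170 * 36.780) = 37.17650
D_dBi = 10 * log10(37.17650) = 15.70 dBi

15.70 dBi


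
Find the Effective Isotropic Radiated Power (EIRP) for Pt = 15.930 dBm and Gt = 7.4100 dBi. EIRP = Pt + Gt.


EIRP = Pt + Gt = 15.930 + 7.4100 = 23.34 dBm

23.34 dBm


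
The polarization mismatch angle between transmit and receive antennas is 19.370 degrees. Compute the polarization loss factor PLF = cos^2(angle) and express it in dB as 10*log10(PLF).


PLF_linear = cos^2(19.370 deg) = 0.8899969
PLF_dB = 10 * log10(0.8899969) = -0.5061 dB

-0.5061 dB


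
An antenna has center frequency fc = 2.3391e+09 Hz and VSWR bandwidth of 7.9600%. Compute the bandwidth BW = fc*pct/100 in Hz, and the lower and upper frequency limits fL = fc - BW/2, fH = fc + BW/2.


BW = 2.3391e+09 * 7.9600/100 = 1.861924e+08 Hz
fL = 2.3391e+09 - 1.861924e+08/2 = 2.246e+09 Hz
fH = 2.3391e+09 + 1.861924e+08/2 = 2.432e+09 Hz

BW=1.862e+08 Hz, fL=2.246e+09 Hz, fH=2.432e+09 Hz


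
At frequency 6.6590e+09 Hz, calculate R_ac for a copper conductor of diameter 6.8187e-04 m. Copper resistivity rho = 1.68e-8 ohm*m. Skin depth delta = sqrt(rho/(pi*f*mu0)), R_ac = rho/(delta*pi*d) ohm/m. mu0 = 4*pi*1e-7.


delta = sqrt(1.68e-8 / (pi * 6.6590e+09 * 4*pi*1e-7)) = 7.994113e-07 m
R_ac = 1.68e-8 / (7.994113e-07 * pi * 6.8187e-04) = 9.810 ohm/m

9.810 ohm/m


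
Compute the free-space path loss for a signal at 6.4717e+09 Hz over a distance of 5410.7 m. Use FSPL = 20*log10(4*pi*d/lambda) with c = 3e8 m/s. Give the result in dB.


lambda = c / f = 3.0000e+08 / 6.4717e+09 = 0.04635567 m
FSPL = 20 * log10(4*pi*5410.7/0.04635567) = 123.3 dB

123.3 dB


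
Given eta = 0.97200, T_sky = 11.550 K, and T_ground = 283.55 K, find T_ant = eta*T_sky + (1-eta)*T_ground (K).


T_ant = 0.97200 * 11.550 + (1 - 0.97200) * 283.55 = 19.17 K

19.17 K


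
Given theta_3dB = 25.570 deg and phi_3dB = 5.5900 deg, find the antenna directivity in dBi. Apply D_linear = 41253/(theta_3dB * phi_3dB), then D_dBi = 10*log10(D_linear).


D_linear = 41253 / (25.570 * 5.5900) = 288.6111
D_dBi = 10 * log10(288.6111) = 24.60 dBi

24.60 dBi


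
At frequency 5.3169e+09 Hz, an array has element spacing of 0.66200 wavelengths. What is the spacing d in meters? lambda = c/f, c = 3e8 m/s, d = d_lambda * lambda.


lambda = c / f = 3.0000e+08 / 5.3169e+09 = 0.05642386 m
d = 0.66200 * 0.05642386 = 0.03735 m

0.03735 m


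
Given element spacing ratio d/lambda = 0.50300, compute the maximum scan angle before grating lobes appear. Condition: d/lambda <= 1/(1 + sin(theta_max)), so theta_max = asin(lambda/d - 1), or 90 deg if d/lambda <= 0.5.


lambda/d - 1 = 1/0.50300 - 1 = 0.9880716
theta_max = asin(0.9880716) = 81.14 deg

81.14 deg


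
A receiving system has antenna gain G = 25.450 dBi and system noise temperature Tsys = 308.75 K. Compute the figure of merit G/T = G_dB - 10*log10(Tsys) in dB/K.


G/T = 25.450 - 10*log10(308.75) = 25.450 - 24.89607 = 0.5539 dB/K

0.5539 dB/K


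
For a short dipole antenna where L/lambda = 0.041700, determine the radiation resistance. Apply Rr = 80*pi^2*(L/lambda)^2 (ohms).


Rr = 80 * pi^2 * (0.041700)^2 = 80 * 9.869604 * 1.738890e-03 = 1.373 ohm

1.373 ohm


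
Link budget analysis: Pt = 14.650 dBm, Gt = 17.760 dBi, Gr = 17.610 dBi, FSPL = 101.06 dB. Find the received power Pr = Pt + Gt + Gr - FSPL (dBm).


Pr = 14.650 + 17.760 + 17.610 - 101.06 = -51.04 dBm

-51.04 dBm


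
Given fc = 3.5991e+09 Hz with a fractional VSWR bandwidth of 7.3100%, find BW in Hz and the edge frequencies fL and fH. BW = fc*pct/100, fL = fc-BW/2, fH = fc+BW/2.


BW = 3.5991e+09 * 7.3100/100 = 2.630942e+08 Hz
fL = 3.5991e+09 - 2.630942e+08/2 = 3.468e+09 Hz
fH = 3.5991e+09 + 2.630942e+08/2 = 3.731e+09 Hz

BW=2.631e+08 Hz, fL=3.468e+09 Hz, fH=3.731e+09 Hz


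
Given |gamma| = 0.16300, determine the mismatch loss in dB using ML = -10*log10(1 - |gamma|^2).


ML = -10 * log10(1 - 0.16300^2) = -10 * log10(0.973431) = 0.1169 dB

0.1169 dB


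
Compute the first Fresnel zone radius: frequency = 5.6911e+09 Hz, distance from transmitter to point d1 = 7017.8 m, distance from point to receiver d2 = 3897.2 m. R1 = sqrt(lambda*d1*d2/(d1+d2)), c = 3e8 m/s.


lambda = c / f = 3.0000e+08 / 5.6911e+09 = 0.05271389 m
R1 = sqrt(0.05271389 * 7017.8 * 3897.2 / (7017.8 + 3897.2)) = 11.49 m

11.49 m


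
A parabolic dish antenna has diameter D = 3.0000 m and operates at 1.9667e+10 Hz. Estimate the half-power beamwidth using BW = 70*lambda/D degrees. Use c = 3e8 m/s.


lambda = c / f = 3.0000e+08 / 1.9667e+10 = 0.01525398 m
BW = 70 * 0.01525398 / 3.0000 = 0.3559 deg

0.3559 deg


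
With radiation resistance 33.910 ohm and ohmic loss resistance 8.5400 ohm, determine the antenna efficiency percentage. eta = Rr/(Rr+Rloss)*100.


eta = 33.910 / (33.910 + 8.5400) * 100 = 79.88%

79.88%


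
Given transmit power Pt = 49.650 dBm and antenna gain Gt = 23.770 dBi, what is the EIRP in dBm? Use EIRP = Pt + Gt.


EIRP = Pt + Gt = 49.650 + 23.770 = 73.42 dBm

73.42 dBm


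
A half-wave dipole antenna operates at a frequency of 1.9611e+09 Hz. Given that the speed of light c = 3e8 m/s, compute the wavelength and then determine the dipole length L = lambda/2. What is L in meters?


lambda = c / f = 3.0000e+08 / 1.9611e+09 = 0.1529754 m
L = lambda / 2 = 0.1529754 / 2 = 0.07649 m

0.07649 m


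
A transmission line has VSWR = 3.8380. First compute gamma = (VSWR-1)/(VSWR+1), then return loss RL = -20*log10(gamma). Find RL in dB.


gamma = (3.8380 - 1) / (3.8380 + 1) = 0.5866060
RL = -20 * log10(0.5866060) = 4.633 dB

4.633 dB


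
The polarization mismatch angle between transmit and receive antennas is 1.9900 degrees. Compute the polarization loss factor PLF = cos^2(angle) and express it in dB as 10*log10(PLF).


PLF_linear = cos^2(1.9900 deg) = 0.9987942
PLF_dB = 10 * log10(0.9987942) = -5.240e-03 dB

-5.240e-03 dB


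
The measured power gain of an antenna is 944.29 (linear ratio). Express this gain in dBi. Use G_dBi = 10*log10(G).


G_dBi = 10 * log10(944.29) = 29.75 dBi

29.75 dBi


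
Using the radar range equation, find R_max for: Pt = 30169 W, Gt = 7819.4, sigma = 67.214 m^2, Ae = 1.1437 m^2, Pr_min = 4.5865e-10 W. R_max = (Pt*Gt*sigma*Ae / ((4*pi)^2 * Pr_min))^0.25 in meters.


R^4 = 30169*7819.4*67.214*1.1437 / ((4*pi)^2 * 4.5865e-10) = 2.503831e+17
R_max = 2.503831e+17^0.25 = 22369 m

22369 m


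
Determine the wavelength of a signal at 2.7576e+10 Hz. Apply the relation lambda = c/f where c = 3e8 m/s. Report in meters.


lambda = c / f = 3.0000e+08 / 2.7576e+10 = 0.01088 m

0.01088 m


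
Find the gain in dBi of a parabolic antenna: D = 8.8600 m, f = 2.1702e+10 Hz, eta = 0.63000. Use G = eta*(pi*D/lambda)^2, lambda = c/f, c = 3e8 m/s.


lambda = c / f = 3.0000e+08 / 2.1702e+10 = 0.01382361 m
G_linear = 0.63000 * (pi * 8.8600 / 0.01382361)^2 = 2.554258e+06
G_dBi = 10 * log10(2.554258e+06) = 64.07 dBi

64.07 dBi


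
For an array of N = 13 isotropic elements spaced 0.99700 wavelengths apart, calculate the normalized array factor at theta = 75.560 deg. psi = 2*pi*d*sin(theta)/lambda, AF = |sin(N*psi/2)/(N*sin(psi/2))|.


psi = 2*pi*0.99700*sin(75.560 deg) = 6.066441 rad
AF = |sin(13*6.066441/2) / (13*sin(6.066441/2))| = 0.7019

0.7019


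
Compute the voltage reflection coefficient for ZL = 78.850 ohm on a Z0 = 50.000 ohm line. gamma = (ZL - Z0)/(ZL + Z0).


gamma = (78.850 - 50.000) / (78.850 + 50.000) = 0.2239

0.2239


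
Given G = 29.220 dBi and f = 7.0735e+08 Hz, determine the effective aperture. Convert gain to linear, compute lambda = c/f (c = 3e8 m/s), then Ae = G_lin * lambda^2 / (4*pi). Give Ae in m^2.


lambda = c / f = 3.0000e+08 / 7.0735e+08 = 0.4241182 m
G_linear = 10^(29.220/10) = 835.6030
Ae = G_linear * lambda^2 / (4*pi) = 835.6030 * 0.4241182^2 / (4*pi) = 11.96 m^2

11.96 m^2


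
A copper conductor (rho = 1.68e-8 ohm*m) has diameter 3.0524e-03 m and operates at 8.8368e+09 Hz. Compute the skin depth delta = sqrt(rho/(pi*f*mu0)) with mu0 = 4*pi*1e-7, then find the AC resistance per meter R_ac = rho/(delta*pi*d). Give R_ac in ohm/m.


delta = sqrt(1.68e-8 / (pi * 8.8368e+09 * 4*pi*1e-7)) = 6.939485e-07 m
R_ac = 1.68e-8 / (6.939485e-07 * pi * 3.0524e-03) = 2.525 ohm/m

2.525 ohm/m


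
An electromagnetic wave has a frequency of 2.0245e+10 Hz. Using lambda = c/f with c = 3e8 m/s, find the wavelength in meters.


lambda = c / f = 3.0000e+08 / 2.0245e+10 = 0.01482 m

0.01482 m


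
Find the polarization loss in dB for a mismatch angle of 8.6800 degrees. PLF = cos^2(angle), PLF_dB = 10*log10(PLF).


PLF_linear = cos^2(8.6800 deg) = 0.9772244
PLF_dB = 10 * log10(0.9772244) = -0.1001 dB

-0.1001 dB


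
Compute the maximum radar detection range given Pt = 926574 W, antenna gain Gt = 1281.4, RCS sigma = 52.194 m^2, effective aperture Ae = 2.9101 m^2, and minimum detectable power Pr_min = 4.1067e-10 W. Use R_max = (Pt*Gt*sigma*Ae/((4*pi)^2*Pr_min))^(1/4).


R^4 = 926574*1281.4*52.194*2.9101 / ((4*pi)^2 * 4.1067e-10) = 2.780870e+18
R_max = 2.780870e+18^0.25 = 40836 m

40836 m


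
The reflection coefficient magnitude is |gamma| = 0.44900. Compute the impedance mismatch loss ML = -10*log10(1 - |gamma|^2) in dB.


ML = -10 * log10(1 - 0.44900^2) = -10 * log10(0.798399) = 0.9778 dB

0.9778 dB


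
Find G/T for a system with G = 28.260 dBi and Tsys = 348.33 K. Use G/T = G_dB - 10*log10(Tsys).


G/T = 28.260 - 10*log10(348.33) = 28.260 - 25.41991 = 2.840 dB/K

2.840 dB/K


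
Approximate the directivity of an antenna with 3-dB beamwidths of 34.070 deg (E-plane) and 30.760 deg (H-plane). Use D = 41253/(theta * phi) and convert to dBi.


D_linear = 41253 / (34.070 * 30.760) = 39.36381
D_dBi = 10 * log10(39.36381) = 15.95 dBi

15.95 dBi


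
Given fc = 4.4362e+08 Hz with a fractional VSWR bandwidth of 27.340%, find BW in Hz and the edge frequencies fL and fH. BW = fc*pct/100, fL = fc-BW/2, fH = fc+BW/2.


BW = 4.4362e+08 * 27.340/100 = 1.212857e+08 Hz
fL = 4.4362e+08 - 1.212857e+08/2 = 3.830e+08 Hz
fH = 4.4362e+08 + 1.212857e+08/2 = 5.043e+08 Hz

BW=1.213e+08 Hz, fL=3.830e+08 Hz, fH=5.043e+08 Hz


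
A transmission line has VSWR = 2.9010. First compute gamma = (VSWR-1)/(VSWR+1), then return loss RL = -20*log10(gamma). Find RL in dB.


gamma = (2.9010 - 1) / (2.9010 + 1) = 0.4873109
RL = -20 * log10(0.4873109) = 6.244 dB

6.244 dB


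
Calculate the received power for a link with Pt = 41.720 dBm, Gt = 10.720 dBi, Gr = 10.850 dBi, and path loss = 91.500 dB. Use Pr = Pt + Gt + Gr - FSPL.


Pr = 41.720 + 10.720 + 10.850 - 91.500 = -28.21 dBm

-28.21 dBm


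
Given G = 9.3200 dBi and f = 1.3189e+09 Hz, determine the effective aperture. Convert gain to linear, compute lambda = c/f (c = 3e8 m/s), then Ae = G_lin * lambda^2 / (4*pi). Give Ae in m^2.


lambda = c / f = 3.0000e+08 / 1.3189e+09 = 0.2274623 m
G_linear = 10^(9.3200/10) = 8.550667
Ae = G_linear * lambda^2 / (4*pi) = 8.550667 * 0.2274623^2 / (4*pi) = 0.03521 m^2

0.03521 m^2


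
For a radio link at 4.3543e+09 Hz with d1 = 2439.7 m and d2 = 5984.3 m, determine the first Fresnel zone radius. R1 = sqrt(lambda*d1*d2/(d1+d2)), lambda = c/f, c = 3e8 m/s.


lambda = c / f = 3.0000e+08 / 4.3543e+09 = 0.06889741 m
R1 = sqrt(0.06889741 * 2439.7 * 5984.3 / (2439.7 + 5984.3)) = 10.93 m

10.93 m


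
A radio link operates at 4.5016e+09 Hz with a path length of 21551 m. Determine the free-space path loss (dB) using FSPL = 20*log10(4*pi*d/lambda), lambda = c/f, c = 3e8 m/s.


lambda = c / f = 3.0000e+08 / 4.5016e+09 = 0.06664297 m
FSPL = 20 * log10(4*pi*21551/0.06664297) = 132.2 dB

132.2 dB


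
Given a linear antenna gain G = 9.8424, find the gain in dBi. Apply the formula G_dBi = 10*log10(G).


G_dBi = 10 * log10(9.8424) = 9.931 dBi

9.931 dBi


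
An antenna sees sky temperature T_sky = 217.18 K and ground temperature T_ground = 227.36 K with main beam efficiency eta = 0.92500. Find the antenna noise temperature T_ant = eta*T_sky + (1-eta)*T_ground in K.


T_ant = 0.92500 * 217.18 + (1 - 0.92500) * 227.36 = 217.9 K

217.9 K


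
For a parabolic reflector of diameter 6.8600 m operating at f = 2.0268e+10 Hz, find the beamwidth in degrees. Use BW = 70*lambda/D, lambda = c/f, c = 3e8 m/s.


lambda = c / f = 3.0000e+08 / 2.0268e+10 = 0.01480166 m
BW = 70 * 0.01480166 / 6.8600 = 0.1510 deg

0.1510 deg


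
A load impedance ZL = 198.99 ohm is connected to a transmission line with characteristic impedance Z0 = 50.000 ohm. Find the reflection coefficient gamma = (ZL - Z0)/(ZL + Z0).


gamma = (198.99 - 50.000) / (198.99 + 50.000) = 0.5984

0.5984


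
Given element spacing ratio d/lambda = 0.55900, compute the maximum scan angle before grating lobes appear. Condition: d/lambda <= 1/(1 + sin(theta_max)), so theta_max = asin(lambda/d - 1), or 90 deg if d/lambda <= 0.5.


lambda/d - 1 = 1/0.55900 - 1 = 0.7889088
theta_max = asin(0.7889088) = 52.08 deg

52.08 deg


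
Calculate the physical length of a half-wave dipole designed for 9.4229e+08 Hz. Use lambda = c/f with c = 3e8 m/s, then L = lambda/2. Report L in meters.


lambda = c / f = 3.0000e+08 / 9.4229e+08 = 0.3183733 m
L = lambda / 2 = 0.3183733 / 2 = 0.1592 m

0.1592 m


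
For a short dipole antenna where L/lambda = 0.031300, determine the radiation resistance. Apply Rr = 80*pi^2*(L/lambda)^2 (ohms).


Rr = 80 * pi^2 * (0.031300)^2 = 80 * 9.869604 * 9.796900e-04 = 0.7735 ohm

0.7735 ohm


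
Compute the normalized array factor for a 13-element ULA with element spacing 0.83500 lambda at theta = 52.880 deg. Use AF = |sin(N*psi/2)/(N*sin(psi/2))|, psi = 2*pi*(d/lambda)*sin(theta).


psi = 2*pi*0.83500*sin(52.880 deg) = 4.183387 rad
AF = |sin(13*4.183387/2) / (13*sin(4.183387/2))| = 0.07831

0.07831


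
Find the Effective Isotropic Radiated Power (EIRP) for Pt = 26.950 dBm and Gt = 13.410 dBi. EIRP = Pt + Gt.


EIRP = Pt + Gt = 26.950 + 13.410 = 40.36 dBm

40.36 dBm


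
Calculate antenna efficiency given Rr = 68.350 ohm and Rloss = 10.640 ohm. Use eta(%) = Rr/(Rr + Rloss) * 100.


eta = 68.350 / (68.350 + 10.640) * 100 = 86.53%

86.53%


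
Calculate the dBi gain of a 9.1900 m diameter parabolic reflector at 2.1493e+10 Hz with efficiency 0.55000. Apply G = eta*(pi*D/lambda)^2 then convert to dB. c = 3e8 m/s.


lambda = c / f = 3.0000e+08 / 2.1493e+10 = 0.01395803 m
G_linear = 0.55000 * (pi * 9.1900 / 0.01395803)^2 = 2.353126e+06
G_dBi = 10 * log10(2.353126e+06) = 63.72 dBi

63.72 dBi


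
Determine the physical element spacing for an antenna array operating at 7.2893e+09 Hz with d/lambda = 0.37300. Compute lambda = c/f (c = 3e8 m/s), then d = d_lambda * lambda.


lambda = c / f = 3.0000e+08 / 7.2893e+09 = 0.04115622 m
d = 0.37300 * 0.04115622 = 0.01535 m

0.01535 m


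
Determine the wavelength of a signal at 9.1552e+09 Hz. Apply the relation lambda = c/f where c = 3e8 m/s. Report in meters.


lambda = c / f = 3.0000e+08 / 9.1552e+09 = 0.03277 m

0.03277 m


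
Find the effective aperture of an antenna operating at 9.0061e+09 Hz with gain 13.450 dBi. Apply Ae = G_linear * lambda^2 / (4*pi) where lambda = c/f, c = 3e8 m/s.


lambda = c / f = 3.0000e+08 / 9.0061e+09 = 0.03331076 m
G_linear = 10^(13.450/10) = 22.13095
Ae = G_linear * lambda^2 / (4*pi) = 22.13095 * 0.03331076^2 / (4*pi) = 1.954e-03 m^2

1.954e-03 m^2


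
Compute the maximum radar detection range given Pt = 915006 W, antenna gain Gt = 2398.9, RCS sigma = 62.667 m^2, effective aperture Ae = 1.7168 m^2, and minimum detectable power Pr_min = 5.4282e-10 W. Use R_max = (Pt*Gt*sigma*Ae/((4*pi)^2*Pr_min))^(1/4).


R^4 = 915006*2398.9*62.667*1.7168 / ((4*pi)^2 * 5.4282e-10) = 2.754984e+18
R_max = 2.754984e+18^0.25 = 40741 m

40741 m


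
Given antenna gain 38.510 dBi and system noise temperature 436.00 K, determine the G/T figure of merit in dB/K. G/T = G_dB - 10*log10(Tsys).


G/T = 38.510 - 10*log10(436.00) = 38.510 - 26.39486 = 12.12 dB/K

12.12 dB/K


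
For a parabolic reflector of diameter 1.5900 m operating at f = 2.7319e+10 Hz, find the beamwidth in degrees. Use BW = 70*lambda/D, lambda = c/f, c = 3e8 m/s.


lambda = c / f = 3.0000e+08 / 2.7319e+10 = 0.01098137 m
BW = 70 * 0.01098137 / 1.5900 = 0.4835 deg

0.4835 deg


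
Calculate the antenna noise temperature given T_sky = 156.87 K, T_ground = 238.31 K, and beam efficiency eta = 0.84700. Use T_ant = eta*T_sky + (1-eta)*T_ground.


T_ant = 0.84700 * 156.87 + (1 - 0.84700) * 238.31 = 169.3 K

169.3 K


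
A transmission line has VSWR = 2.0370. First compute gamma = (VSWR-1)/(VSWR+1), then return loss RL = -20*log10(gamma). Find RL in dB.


gamma = (2.0370 - 1) / (2.0370 + 1) = 0.3414554
RL = -20 * log10(0.3414554) = 9.333 dB

9.333 dB


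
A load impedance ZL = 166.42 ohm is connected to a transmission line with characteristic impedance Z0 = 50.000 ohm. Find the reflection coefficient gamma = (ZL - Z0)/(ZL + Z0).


gamma = (166.42 - 50.000) / (166.42 + 50.000) = 0.5379

0.5379


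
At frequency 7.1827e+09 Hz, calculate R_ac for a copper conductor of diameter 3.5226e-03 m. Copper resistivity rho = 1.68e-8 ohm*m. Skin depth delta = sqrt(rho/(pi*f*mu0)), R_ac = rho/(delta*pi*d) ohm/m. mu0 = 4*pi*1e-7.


delta = sqrt(1.68e-8 / (pi * 7.1827e+09 * 4*pi*1e-7)) = 7.697167e-07 m
R_ac = 1.68e-8 / (7.697167e-07 * pi * 3.5226e-03) = 1.972 ohm/m

1.972 ohm/m


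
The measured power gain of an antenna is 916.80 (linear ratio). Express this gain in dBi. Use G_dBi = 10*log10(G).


G_dBi = 10 * log10(916.80) = 29.62 dBi

29.62 dBi


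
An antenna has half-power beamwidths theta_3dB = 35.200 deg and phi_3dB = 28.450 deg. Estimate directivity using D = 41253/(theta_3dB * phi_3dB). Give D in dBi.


D_linear = 41253 / (35.200 * 28.450) = 41.19368
D_dBi = 10 * log10(41.19368) = 16.15 dBi

16.15 dBi
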